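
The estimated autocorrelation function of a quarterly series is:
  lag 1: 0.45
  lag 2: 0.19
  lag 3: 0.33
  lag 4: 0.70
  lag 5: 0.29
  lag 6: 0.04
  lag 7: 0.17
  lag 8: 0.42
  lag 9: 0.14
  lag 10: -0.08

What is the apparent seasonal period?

4

The largest autocorrelation is r_4 = 0.70; the remaining lags stay at or below 0.45. The elevated value at lag 1 (0.45), dropping to 0.19 at lag 2, reflects decaying short-term dependence rather than seasonality.
The dominant spike at lag 4 indicates a seasonal period of 4.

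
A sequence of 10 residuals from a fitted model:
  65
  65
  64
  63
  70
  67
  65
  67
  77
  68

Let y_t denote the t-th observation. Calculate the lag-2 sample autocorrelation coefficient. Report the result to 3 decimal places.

-0.139

Mean ȳ = (65 + 65 + 64 + 63 + 70 + 67 + 65 + 67 + 77 + 68)/10 = 67.1000
Numerator Σ_{t=1}^{8}(y_t−ȳ)(y_{t+2}−ȳ) = -20.4200
Denominator Σ(y_t−ȳ)² = 146.9000
r_2 = -20.4200 / 146.9000 = -0.139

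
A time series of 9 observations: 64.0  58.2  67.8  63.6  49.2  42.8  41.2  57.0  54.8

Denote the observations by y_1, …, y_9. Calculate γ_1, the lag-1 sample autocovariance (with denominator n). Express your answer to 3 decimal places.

Mean ȳ = (64.0 + 58.2 + 67.8 + 63.6 + 49.2 + 42.8 + 41.2 + 57.0 + 54.8)/9 = 55.4000
Σ_{t=1}^{8}(y_t−ȳ)(y_{t+1}−ȳ) = 343.0000
γ_1 = 343.0000 / 9 = 38.111

38.111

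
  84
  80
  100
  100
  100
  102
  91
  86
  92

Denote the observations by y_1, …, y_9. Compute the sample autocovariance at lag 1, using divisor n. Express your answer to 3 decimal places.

21.303

Mean ȳ = (84 + 80 + 100 + 100 + 100 + 102 + 91 + 86 + 92)/9 = 92.7778
Σ_{t=1}^{8}(y_t−ȳ)(y_{t+1}−ȳ) = 191.7284
γ_1 = 191.7284 / 9 = 21.303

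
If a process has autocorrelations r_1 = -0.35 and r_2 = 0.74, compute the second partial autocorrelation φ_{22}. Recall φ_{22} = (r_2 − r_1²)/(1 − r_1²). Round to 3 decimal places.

φ_{22} = (r_2 − r_1²) / (1 − r_1²)
r_1² = (-0.35)² = 0.1225
Numerator = 0.74 − 0.1225 = 0.6175; denominator = 1 − 0.1225 = 0.8775
φ_{22} = 0.6175 / 0.8775 = 0.704

0.704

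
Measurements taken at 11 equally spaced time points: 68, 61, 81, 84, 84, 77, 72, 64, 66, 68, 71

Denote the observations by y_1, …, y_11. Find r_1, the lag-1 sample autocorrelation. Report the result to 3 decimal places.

0.510

Mean ȳ = (68 + 61 + 81 + 84 + 84 + 77 + 72 + 64 + 66 + 68 + 71)/11 = 72.3636
Numerator Σ_{t=1}^{10}(y_t−ȳ)(y_{t+1}−ȳ) = 329.5950
Denominator Σ(y_t−ȳ)² = 646.5455
r_1 = 329.5950 / 646.5455 = 0.510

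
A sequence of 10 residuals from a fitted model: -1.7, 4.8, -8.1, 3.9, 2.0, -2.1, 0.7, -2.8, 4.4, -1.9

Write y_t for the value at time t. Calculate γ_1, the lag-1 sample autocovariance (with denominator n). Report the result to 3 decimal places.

Mean ȳ = (-1.7 + 4.8 − 8.1 + 3.9 + 2.0 − 2.1 + 0.7 − 2.8 + 4.4 − 1.9)/10 = -0.0800
Σ_{t=1}^{9}(y_t−ȳ)(y_{t+1}−ȳ) = -98.9224
γ_1 = -98.9224 / 10 = -9.892

-9.892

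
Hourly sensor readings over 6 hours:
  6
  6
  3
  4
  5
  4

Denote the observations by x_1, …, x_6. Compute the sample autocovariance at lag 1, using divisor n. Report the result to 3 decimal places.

0.037

Mean x̄ = (6 + 6 + 3 + 4 + 5 + 4)/6 = 4.6667
Σ_{t=1}^{5}(x_t−x̄)(x_{t+1}−x̄) = 0.2222
γ_1 = 0.2222 / 6 = 0.037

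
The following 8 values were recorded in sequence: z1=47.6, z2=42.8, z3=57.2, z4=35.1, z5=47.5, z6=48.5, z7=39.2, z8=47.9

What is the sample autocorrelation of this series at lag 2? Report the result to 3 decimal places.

0.120

Mean z̄ = (47.6 + 42.8 + 57.2 + 35.1 + 47.5 + 48.5 + 39.2 + 47.9)/8 = 45.7250
Deviations from mean: 1.8750, -2.9250, 11.4750, -10.6250, 1.7750, 2.7750, -6.5250, 2.1750
Σ(z_t−z̄)(z_{t+2}−z̄) = (21.5156) + (31.0781) + (20.3681) + (-29.4844) + (-11.5819) + (6.0356) = 37.9313
Denominator Σ(z_t−z̄)² = 314.7950
r_2 = 37.9313 / 314.7950 = 0.120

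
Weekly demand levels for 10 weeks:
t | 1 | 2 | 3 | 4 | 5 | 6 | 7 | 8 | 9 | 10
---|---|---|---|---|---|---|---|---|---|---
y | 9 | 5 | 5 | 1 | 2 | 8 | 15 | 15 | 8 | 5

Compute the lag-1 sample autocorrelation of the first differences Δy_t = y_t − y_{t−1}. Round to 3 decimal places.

First differences Δy: -4, 0, -4, 1, 6, 7, 0, -7, -3
Mean of differences = -0.4444
Numerator Σ(Δy_t−Δȳ)(Δy_{t+1}−Δȳ) = 66.1358
Denominator Σ(Δy_t−Δȳ)² = 174.2222
r_1(Δy) = 66.1358 / 174.2222 = 0.380

0.380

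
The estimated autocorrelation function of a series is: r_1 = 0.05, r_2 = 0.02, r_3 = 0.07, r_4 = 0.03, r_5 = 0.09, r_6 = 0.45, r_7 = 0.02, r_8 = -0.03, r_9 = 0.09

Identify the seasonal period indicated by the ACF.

6

The largest autocorrelation is r_6 = 0.45; the remaining lags stay at or below 0.09.
The dominant spike at lag 6 indicates a seasonal period of 6.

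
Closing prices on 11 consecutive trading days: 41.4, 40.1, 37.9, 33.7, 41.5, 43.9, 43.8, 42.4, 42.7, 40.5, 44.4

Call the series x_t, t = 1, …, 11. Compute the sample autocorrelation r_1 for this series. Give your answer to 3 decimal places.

0.361

Mean x̄ = (41.4 + 40.1 + 37.9 + 33.7 + 41.5 + 43.9 + 43.8 + 42.4 + 42.7 + 40.5 + 44.4)/11 = 41.1182
Numerator Σ_{t=1}^{10}(x_t−x̄)(x_{t+1}−x̄) = 35.0115
Denominator Σ(x_t−x̄)² = 96.8764
r_1 = 35.0115 / 96.8764 = 0.361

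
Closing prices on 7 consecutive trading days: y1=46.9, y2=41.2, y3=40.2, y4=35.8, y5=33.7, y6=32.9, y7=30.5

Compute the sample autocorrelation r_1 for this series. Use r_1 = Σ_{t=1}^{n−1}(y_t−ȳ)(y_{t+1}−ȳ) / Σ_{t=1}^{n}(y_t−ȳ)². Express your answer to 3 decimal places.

0.486

Mean ȳ = (46.9 + 41.2 + 40.2 + 35.8 + 33.7 + 32.9 + 30.5)/7 = 37.3143
Deviations from mean: 9.5857, 3.8857, 2.8857, -1.5143, -3.6143, -4.4143, -6.8143
Σ(y_t−ȳ)(y_{t+1}−ȳ) = (37.2473) + (11.2131) + (-4.3698) + (5.4731) + (15.9545) + (30.0802) = 95.5984
Denominator Σ(y_t−ȳ)² = 196.5886
r_1 = 95.5984 / 196.5886 = 0.486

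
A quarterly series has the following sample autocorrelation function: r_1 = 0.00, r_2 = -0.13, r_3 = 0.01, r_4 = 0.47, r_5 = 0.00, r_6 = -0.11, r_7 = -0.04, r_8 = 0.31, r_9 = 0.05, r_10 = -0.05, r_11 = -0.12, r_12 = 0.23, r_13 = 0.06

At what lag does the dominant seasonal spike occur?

4

The largest autocorrelation is r_4 = 0.47, with weaker echoes at lags 8 (0.31) and 12 (0.23); the remaining lags stay at or below 0.06.
The dominant spike at lag 4 indicates a seasonal period of 4.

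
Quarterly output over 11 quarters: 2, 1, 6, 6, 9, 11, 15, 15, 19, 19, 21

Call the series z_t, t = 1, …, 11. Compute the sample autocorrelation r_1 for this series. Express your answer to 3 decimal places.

0.741

Mean z̄ = (2 + 1 + 6 + 6 + 9 + 11 + 15 + 15 + 19 + 19 + 21)/11 = 11.2727
Numerator Σ_{t=1}^{10}(z_t−z̄)(z_{t+1}−z̄) = 366.3802
Denominator Σ(z_t−z̄)² = 494.1818
r_1 = 366.3802 / 494.1818 = 0.741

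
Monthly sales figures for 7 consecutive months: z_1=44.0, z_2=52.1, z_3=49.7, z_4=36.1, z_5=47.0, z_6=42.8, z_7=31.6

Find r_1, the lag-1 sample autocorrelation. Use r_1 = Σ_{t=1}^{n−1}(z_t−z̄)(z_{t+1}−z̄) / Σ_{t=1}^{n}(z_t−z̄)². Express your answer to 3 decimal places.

-0.020

Mean z̄ = (44.0 + 52.1 + 49.7 + 36.1 + 47.0 + 42.8 + 31.6)/7 = 43.3286
Deviations from mean: 0.6714, 8.7714, 6.3714, -7.2286, 3.6714, -0.5286, -11.7286
Σ(z_t−z̄)(z_{t+1}−z̄) = (5.8894) + (55.8865) + (-46.0563) + (-26.5392) + (-1.9406) + (6.1994) = -6.5608
Denominator Σ(z_t−z̄)² = 321.5543
r_1 = -6.5608 / 321.5543 = -0.020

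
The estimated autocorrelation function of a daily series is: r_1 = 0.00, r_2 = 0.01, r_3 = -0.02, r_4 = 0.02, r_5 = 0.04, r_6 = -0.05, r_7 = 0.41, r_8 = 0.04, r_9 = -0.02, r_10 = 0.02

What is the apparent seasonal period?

7

The largest autocorrelation is r_7 = 0.41; the remaining lags stay at or below 0.04.
The dominant spike at lag 7 indicates a seasonal period of 7.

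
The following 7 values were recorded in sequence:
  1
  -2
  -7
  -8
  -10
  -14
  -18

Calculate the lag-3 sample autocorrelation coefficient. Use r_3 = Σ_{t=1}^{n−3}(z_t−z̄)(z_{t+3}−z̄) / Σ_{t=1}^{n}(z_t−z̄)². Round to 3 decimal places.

-0.071

Mean z̄ = (1 − 2 − 7 − 8 − 10 − 14 − 18)/7 = -8.2857
Deviations from mean: 9.2857, 6.2857, 1.2857, 0.2857, -1.7143, -5.7143, -9.7143
Numerator Σ_{t=1}^{4}(z_t−z̄)(z_{t+3}−z̄) = -18.2449
Denominator Σ(z_t−z̄)² = 257.4286
r_3 = -18.2449 / 257.4286 = -0.071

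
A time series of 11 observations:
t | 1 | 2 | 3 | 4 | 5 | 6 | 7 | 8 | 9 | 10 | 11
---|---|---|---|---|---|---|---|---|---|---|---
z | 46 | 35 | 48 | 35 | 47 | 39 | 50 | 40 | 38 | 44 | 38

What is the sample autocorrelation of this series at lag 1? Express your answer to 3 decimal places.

-0.731

Mean z̄ = (46 + 35 + 48 + 35 + 47 + 39 + 50 + 40 + 38 + 44 + 38)/11 = 41.8182
Numerator Σ_{t=1}^{10}(z_t−z̄)(z_{t+1}−z̄) = -210.3967
Denominator Σ(z_t−z̄)² = 287.6364
r_1 = -210.3967 / 287.6364 = -0.731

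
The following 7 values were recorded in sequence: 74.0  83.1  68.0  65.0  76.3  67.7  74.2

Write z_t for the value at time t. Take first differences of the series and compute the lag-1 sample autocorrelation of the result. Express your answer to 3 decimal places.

-0.494

First differences Δz: 9.1, -15.1, -3.0, 11.3, -8.6, 6.5
Mean of differences = 0.0333
Numerator Σ(Δz_t−Δz̄)(Δz_{t+1}−Δz̄) = -278.5778
Denominator Σ(Δz_t−Δz̄)² = 563.7133
r_1(Δz) = -278.5778 / 563.7133 = -0.494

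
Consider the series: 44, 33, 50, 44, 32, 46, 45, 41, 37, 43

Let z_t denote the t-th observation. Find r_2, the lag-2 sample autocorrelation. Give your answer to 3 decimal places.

Mean z̄ = (44 + 33 + 50 + 44 + 32 + 46 + 45 + 41 + 37 + 43)/10 = 41.5000
Numerator Σ_{t=1}^{8}(z_t−z̄)(z_{t+2}−z̄) = -121.5000
Denominator Σ(z_t−z̄)² = 302.5000
r_2 = -121.5000 / 302.5000 = -0.402

-0.402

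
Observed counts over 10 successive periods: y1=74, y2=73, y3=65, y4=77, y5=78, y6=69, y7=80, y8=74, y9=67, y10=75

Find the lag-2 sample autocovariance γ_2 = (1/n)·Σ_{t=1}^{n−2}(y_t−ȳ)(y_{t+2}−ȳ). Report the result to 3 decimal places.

Mean ȳ = (74 + 73 + 65 + 77 + 78 + 69 + 80 + 74 + 67 + 75)/10 = 73.2000
Σ_{t=1}^{8}(y_t−ȳ)(y_{t+2}−ȳ) = -74.0800
γ_2 = -74.0800 / 10 = -7.408

-7.408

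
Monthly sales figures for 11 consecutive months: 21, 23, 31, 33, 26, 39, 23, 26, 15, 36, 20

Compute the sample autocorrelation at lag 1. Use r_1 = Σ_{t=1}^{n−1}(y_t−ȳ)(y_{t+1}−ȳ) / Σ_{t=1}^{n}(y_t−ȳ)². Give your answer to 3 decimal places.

Mean ȳ = (21 + 23 + 31 + 33 + 26 + 39 + 23 + 26 + 15 + 36 + 20)/11 = 26.6364
Numerator Σ_{t=1}^{10}(y_t−ȳ)(y_{t+1}−ȳ) = -185.8595
Denominator Σ(y_t−ȳ)² = 538.5455
r_1 = -185.8595 / 538.5455 = -0.345

-0.345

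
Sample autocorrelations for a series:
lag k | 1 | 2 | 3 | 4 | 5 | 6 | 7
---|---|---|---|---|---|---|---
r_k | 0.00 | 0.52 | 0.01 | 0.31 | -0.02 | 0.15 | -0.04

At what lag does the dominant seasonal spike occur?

2

The largest autocorrelation is r_2 = 0.52, with weaker echoes at lags 4 (0.31) and 6 (0.15); the remaining lags stay at or below 0.01.
The dominant spike at lag 2 indicates a seasonal period of 2.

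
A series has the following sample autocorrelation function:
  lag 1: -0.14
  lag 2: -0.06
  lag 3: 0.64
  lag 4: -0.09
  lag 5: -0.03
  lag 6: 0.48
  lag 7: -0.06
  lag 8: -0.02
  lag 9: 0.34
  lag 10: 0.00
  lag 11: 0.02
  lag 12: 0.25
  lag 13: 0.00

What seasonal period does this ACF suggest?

The largest autocorrelation is r_3 = 0.64, with weaker echoes at lags 6 (0.48), 9 (0.34) and 12 (0.25); the remaining lags stay at or below 0.02.
The dominant spike at lag 3 indicates a seasonal period of 3.

3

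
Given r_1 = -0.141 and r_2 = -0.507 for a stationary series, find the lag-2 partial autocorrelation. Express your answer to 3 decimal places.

φ_{22} = (r_2 − r_1²) / (1 − r_1²)
r_1² = (-0.141)² = 0.019881
Numerator = -0.507 − 0.0199 = -0.5269; denominator = 1 − 0.0199 = 0.9801
φ_{22} = -0.5269 / 0.9801 = -0.538

-0.538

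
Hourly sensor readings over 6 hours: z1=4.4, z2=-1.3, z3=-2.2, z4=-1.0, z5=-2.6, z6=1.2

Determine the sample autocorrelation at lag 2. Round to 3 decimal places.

-0.138

Mean z̄ = (4.4 − 1.3 − 2.2 − 1.0 − 2.6 + 1.2)/6 = -0.2500
Σ(z_t−z̄)(z_{t+2}−z̄) = (-9.0675) + (0.7875) + (4.5825) + (-1.0875) = -4.7850
Denominator Σ(z_t−z̄)² = 34.7150
r_2 = -4.7850 / 34.7150 = -0.138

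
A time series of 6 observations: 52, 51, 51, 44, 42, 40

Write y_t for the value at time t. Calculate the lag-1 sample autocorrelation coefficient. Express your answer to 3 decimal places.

0.530

Mean ȳ = (52 + 51 + 51 + 44 + 42 + 40)/6 = 46.6667
Deviations from mean: 5.3333, 4.3333, 4.3333, -2.6667, -4.6667, -6.6667
Numerator Σ_{t=1}^{5}(y_t−ȳ)(y_{t+1}−ȳ) = 73.8889
Denominator Σ(y_t−ȳ)² = 139.3333
r_1 = 73.8889 / 139.3333 = 0.530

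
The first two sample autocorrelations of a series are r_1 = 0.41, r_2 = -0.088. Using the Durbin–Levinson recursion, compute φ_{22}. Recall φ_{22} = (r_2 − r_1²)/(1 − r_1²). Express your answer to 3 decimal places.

-0.308

φ_{22} = (r_2 − r_1²) / (1 − r_1²)
r_1² = (0.41)² = 0.1681
Numerator = -0.088 − 0.1681 = -0.2561; denominator = 1 − 0.1681 = 0.8319
φ_{22} = -0.2561 / 0.8319 = -0.308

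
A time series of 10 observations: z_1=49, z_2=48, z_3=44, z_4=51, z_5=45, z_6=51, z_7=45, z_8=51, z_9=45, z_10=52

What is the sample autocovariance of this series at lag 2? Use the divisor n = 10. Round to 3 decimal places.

5.608

Mean z̄ = (49 + 48 + 44 + 51 + 45 + 51 + 45 + 51 + 45 + 52)/10 = 48.1000
Σ_{t=1}^{8}(z_t−z̄)(z_{t+2}−z̄) = 56.0800
γ_2 = 56.0800 / 10 = 5.608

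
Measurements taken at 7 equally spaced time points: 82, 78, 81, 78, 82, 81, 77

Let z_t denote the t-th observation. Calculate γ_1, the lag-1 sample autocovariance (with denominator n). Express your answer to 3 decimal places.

Mean z̄ = (82 + 78 + 81 + 78 + 82 + 81 + 77)/7 = 79.8571
Deviations: 2.1429, -1.8571, 1.1429, -1.8571, 2.1429, 1.1429, -2.8571
Σ_{t=1}^{6}(z_t−z̄)(z_{t+1}−z̄) = -13.0204
γ_1 = -13.0204 / 7 = -1.860

-1.860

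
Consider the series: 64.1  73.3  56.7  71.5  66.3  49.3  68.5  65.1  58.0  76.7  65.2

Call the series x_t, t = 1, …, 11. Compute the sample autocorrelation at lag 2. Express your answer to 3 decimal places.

-0.118

Mean x̄ = (64.1 + 73.3 + 56.7 + 71.5 + 66.3 + 49.3 + 68.5 + 65.1 + 58.0 + 76.7 + 65.2)/11 = 64.9727
Numerator Σ_{t=1}^{9}(x_t−x̄)(x_{t+2}−x̄) = -73.7060
Denominator Σ(x_t−x̄)² = 627.2018
r_2 = -73.7060 / 627.2018 = -0.118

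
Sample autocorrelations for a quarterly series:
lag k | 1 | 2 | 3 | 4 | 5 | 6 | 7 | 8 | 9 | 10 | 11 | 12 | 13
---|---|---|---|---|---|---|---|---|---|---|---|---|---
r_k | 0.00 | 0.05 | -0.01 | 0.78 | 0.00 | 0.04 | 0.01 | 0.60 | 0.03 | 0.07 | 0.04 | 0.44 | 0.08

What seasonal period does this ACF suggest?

4

The largest autocorrelation is r_4 = 0.78, with weaker echoes at lags 8 (0.60) and 12 (0.44); the remaining lags stay at or below 0.08.
The dominant spike at lag 4 indicates a seasonal period of 4.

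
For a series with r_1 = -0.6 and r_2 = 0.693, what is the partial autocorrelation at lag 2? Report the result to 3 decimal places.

φ_{22} = (r_2 − r_1²) / (1 − r_1²)
r_1² = (-0.6)² = 0.36
Numerator = 0.693 − 0.3600 = 0.3330; denominator = 1 − 0.3600 = 0.6400
φ_{22} = 0.3330 / 0.6400 = 0.520

0.520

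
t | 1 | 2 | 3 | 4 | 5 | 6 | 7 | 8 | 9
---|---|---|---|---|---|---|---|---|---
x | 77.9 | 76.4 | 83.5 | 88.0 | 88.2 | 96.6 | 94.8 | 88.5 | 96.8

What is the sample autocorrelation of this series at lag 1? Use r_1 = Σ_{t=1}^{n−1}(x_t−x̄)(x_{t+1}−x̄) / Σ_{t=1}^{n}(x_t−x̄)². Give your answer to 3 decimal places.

Mean x̄ = (77.9 + 76.4 + 83.5 + 88.0 + 88.2 + 96.6 + 94.8 + 88.5 + 96.8)/9 = 87.8556
Numerator Σ_{t=1}^{8}(x_t−x̄)(x_{t+1}−x̄) = 237.3391
Denominator Σ(x_t−x̄)² = 454.5622
r_1 = 237.3391 / 454.5622 = 0.522

0.522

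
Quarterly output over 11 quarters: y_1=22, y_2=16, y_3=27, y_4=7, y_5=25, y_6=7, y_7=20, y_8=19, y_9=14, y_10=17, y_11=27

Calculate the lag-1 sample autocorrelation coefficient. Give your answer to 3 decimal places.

Mean ȳ = (22 + 16 + 27 + 7 + 25 + 7 + 20 + 19 + 14 + 17 + 27)/11 = 18.2727
Numerator Σ_{t=1}^{10}(y_t−ȳ)(y_{t+1}−ȳ) = -305.3471
Denominator Σ(y_t−ȳ)² = 494.1818
r_1 = -305.3471 / 494.1818 = -0.618

-0.618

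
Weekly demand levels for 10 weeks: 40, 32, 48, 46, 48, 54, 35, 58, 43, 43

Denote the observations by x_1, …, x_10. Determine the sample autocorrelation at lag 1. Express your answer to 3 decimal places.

-0.319

Mean x̄ = (40 + 32 + 48 + 46 + 48 + 54 + 35 + 58 + 43 + 43)/10 = 44.7000
Numerator Σ_{t=1}^{9}(x_t−x̄)(x_{t+1}−x̄) = -181.8900
Denominator Σ(x_t−x̄)² = 570.1000
r_1 = -181.8900 / 570.1000 = -0.319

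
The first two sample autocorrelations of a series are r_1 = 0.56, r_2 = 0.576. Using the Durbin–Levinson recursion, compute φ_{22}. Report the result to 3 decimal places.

φ_{22} = (r_2 − r_1²) / (1 − r_1²)
r_1² = (0.56)² = 0.3136
Numerator = 0.576 − 0.3136 = 0.2624; denominator = 1 − 0.3136 = 0.6864
φ_{22} = 0.2624 / 0.6864 = 0.382

0.382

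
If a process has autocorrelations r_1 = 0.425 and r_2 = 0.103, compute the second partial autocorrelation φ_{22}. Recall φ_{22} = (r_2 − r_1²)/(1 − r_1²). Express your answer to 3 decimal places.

-0.095

φ_{22} = (r_2 − r_1²) / (1 − r_1²)
r_1² = (0.425)² = 0.180625
Numerator = 0.103 − 0.1806 = -0.0776; denominator = 1 − 0.1806 = 0.8194
φ_{22} = -0.0776 / 0.8194 = -0.095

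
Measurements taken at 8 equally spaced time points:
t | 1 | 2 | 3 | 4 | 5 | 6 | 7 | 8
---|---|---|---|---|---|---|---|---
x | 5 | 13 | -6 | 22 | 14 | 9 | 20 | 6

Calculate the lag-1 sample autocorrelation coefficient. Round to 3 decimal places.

-0.469

Mean x̄ = (5 + 13 − 6 + 22 + 14 + 9 + 20 + 6)/8 = 10.3750
Σ(x_t−x̄)(x_{t+1}−x̄) = (-14.1094) + (-42.9844) + (-190.3594) + (42.1406) + (-4.9844) + (-13.2344) + (-42.1094) = -265.6406
Denominator Σ(x_t−x̄)² = 565.8750
r_1 = -265.6406 / 565.8750 = -0.469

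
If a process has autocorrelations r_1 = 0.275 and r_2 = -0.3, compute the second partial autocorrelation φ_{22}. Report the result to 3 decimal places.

-0.406

φ_{22} = (r_2 − r_1²) / (1 − r_1²)
r_1² = (0.275)² = 0.075625
Numerator = -0.3 − 0.0756 = -0.3756; denominator = 1 − 0.0756 = 0.9244
φ_{22} = -0.3756 / 0.9244 = -0.406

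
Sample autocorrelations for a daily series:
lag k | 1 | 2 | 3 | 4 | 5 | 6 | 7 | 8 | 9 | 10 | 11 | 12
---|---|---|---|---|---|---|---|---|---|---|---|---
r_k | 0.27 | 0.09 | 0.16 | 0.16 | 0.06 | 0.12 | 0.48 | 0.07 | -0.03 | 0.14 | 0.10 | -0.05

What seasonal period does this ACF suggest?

The largest autocorrelation is r_7 = 0.48; the remaining lags stay at or below 0.27. The elevated value at lag 1 (0.27), dropping to 0.09 at lag 2, reflects decaying short-term dependence rather than seasonality.
The dominant spike at lag 7 indicates a seasonal period of 7.

7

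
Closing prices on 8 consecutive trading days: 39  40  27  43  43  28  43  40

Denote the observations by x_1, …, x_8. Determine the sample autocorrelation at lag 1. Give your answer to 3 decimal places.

Mean x̄ = (39 + 40 + 27 + 43 + 43 + 28 + 43 + 40)/8 = 37.8750
Deviations from mean: 1.1250, 2.1250, -10.8750, 5.1250, 5.1250, -9.8750, 5.1250, 2.1250
Numerator Σ_{t=1}^{7}(x_t−x̄)(x_{t+1}−x̄) = -140.5156
Denominator Σ(x_t−x̄)² = 304.8750
r_1 = -140.5156 / 304.8750 = -0.461

-0.461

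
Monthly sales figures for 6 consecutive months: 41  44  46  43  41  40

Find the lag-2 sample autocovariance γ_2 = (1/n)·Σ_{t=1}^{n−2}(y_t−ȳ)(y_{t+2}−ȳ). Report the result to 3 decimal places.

Mean ȳ = (41 + 44 + 46 + 43 + 41 + 40)/6 = 42.5000
Σ_{t=1}^{4}(y_t−ȳ)(y_{t+2}−ȳ) = -11.0000
γ_2 = -11.0000 / 6 = -1.833

-1.833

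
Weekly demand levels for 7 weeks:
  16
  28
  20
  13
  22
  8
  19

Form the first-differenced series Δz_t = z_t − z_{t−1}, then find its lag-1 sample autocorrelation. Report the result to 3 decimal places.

First differences Δz: 12, -8, -7, 9, -14, 11
Mean of differences = 0.5000
Numerator Σ(Δz_t−Δz̄)(Δz_{t+1}−Δz̄) = -373.2500
Denominator Σ(Δz_t−Δz̄)² = 653.5000
r_1(Δz) = -373.2500 / 653.5000 = -0.571

-0.571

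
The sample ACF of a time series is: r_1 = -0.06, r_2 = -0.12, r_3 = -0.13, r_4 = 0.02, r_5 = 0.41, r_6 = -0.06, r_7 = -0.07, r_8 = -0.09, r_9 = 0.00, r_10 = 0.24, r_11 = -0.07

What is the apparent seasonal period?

5

The largest autocorrelation is r_5 = 0.41, with a weaker echo at lag 10 (0.24); the remaining lags stay at or below 0.02.
The dominant spike at lag 5 indicates a seasonal period of 5.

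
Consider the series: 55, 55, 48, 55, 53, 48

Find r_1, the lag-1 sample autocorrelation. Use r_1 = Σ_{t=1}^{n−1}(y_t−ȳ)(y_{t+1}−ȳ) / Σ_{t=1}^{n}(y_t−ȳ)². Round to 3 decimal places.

Mean ȳ = (55 + 55 + 48 + 55 + 53 + 48)/6 = 52.3333
Deviations from mean: 2.6667, 2.6667, -4.3333, 2.6667, 0.6667, -4.3333
Σ(y_t−ȳ)(y_{t+1}−ȳ) = (7.1111) + (-11.5556) + (-11.5556) + (1.7778) + (-2.8889) = -17.1111
Denominator Σ(y_t−ȳ)² = 59.3333
r_1 = -17.1111 / 59.3333 = -0.288

-0.288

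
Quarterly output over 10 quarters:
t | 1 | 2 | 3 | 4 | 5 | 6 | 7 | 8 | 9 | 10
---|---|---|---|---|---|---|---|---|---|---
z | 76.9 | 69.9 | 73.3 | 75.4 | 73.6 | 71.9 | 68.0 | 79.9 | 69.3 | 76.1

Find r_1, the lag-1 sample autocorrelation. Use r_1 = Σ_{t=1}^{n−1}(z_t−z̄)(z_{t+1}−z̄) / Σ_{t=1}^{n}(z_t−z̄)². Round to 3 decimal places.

-0.606

Mean z̄ = (76.9 + 69.9 + 73.3 + 75.4 + 73.6 + 71.9 + 68.0 + 79.9 + 69.3 + 76.1)/10 = 73.4300
Numerator Σ_{t=1}^{9}(z_t−z̄)(z_{t+1}−z̄) = -76.5439
Denominator Σ(z_t−z̄)² = 126.3010
r_1 = -76.5439 / 126.3010 = -0.606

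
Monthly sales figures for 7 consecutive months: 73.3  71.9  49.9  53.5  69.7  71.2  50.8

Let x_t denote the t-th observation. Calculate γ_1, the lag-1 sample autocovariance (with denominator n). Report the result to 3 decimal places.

-1.301

Mean x̄ = (73.3 + 71.9 + 49.9 + 53.5 + 69.7 + 71.2 + 50.8)/7 = 62.9000
Σ_{t=1}^{6}(x_t−x̄)(x_{t+1}−x̄) = -9.1100
γ_1 = -9.1100 / 7 = -1.301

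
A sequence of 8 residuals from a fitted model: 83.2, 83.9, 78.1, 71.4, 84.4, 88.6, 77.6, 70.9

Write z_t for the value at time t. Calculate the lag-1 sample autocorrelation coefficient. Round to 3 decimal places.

0.083

Mean z̄ = (83.2 + 83.9 + 78.1 + 71.4 + 84.4 + 88.6 + 77.6 + 70.9)/8 = 79.7625
Deviations from mean: 3.4375, 4.1375, -1.6625, -8.3625, 4.6375, 8.8375, -2.1625, -8.8625
Σ(z_t−z̄)(z_{t+1}−z̄) = (14.2227) + (-6.8786) + (13.9027) + (-38.7811) + (40.9839) + (-19.1111) + (19.1652) = 23.5036
Denominator Σ(z_t−z̄)² = 284.4588
r_1 = 23.5036 / 284.4588 = 0.083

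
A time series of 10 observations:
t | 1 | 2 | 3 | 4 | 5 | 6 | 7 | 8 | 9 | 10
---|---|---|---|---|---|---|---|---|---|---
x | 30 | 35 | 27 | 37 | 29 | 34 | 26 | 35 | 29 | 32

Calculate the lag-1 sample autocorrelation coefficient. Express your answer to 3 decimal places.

-0.860

Mean x̄ = (30 + 35 + 27 + 37 + 29 + 34 + 26 + 35 + 29 + 32)/10 = 31.4000
Numerator Σ_{t=1}^{9}(x_t−x̄)(x_{t+1}−x̄) = -108.7600
Denominator Σ(x_t−x̄)² = 126.4000
r_1 = -108.7600 / 126.4000 = -0.860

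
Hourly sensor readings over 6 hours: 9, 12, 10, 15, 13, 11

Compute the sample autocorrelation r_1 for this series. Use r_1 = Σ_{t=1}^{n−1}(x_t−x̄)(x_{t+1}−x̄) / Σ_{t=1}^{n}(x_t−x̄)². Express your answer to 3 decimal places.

-0.148

Mean x̄ = (9 + 12 + 10 + 15 + 13 + 11)/6 = 11.6667
Σ(x_t−x̄)(x_{t+1}−x̄) = (-0.8889) + (-0.5556) + (-5.5556) + (4.4444) + (-0.8889) = -3.4444
Denominator Σ(x_t−x̄)² = 23.3333
r_1 = -3.4444 / 23.3333 = -0.148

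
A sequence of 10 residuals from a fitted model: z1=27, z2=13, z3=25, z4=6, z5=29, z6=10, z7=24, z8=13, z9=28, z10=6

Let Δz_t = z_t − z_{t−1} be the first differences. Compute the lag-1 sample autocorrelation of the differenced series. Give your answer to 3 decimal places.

-0.839

First differences Δz: -14, 12, -19, 23, -19, 14, -11, 15, -22
Mean of differences = -2.3333
Numerator Σ(Δz_t−Δz̄)(Δz_{t+1}−Δz̄) = -2155.4444
Denominator Σ(Δz_t−Δz̄)² = 2568.0000
r_1(Δz) = -2155.4444 / 2568.0000 = -0.839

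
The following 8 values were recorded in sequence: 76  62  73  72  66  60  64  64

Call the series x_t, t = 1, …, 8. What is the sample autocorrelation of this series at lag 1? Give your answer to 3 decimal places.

-0.053

Mean x̄ = (76 + 62 + 73 + 72 + 66 + 60 + 64 + 64)/8 = 67.1250
Numerator Σ_{t=1}^{7}(x_t−x̄)(x_{t+1}−x̄) = -12.3906
Denominator Σ(x_t−x̄)² = 234.8750
r_1 = -12.3906 / 234.8750 = -0.053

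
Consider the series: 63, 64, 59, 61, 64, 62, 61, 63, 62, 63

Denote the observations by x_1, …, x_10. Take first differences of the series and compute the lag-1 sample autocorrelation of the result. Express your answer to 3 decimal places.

-0.360

First differences Δx: 1, -5, 2, 3, -2, -1, 2, -1, 1
Mean of differences = 0.0000
Numerator Σ(Δx_t−Δx̄)(Δx_{t+1}−Δx̄) = -18.0000
Denominator Σ(Δx_t−Δx̄)² = 50.0000
r_1(Δx) = -18.0000 / 50.0000 = -0.360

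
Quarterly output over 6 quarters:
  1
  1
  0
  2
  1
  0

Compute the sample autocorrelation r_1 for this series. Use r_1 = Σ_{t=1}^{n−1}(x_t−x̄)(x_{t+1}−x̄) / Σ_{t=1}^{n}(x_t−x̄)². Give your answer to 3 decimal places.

Mean x̄ = (1 + 1 + 0 + 2 + 1 + 0)/6 = 0.8333
Deviations from mean: 0.1667, 0.1667, -0.8333, 1.1667, 0.1667, -0.8333
Σ(x_t−x̄)(x_{t+1}−x̄) = (0.0278) + (-0.1389) + (-0.9722) + (0.1944) + (-0.1389) = -1.0278
Denominator Σ(x_t−x̄)² = 2.8333
r_1 = -1.0278 / 2.8333 = -0.363

-0.363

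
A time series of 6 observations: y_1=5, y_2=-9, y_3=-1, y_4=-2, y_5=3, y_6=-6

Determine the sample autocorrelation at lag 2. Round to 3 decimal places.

Mean ȳ = (5 − 9 − 1 − 2 + 3 − 6)/6 = -1.6667
Deviations from mean: 6.6667, -7.3333, 0.6667, -0.3333, 4.6667, -4.3333
Σ(y_t−ȳ)(y_{t+2}−ȳ) = (4.4444) + (2.4444) + (3.1111) + (1.4444) = 11.4444
Denominator Σ(y_t−ȳ)² = 139.3333
r_2 = 11.4444 / 139.3333 = 0.082

0.082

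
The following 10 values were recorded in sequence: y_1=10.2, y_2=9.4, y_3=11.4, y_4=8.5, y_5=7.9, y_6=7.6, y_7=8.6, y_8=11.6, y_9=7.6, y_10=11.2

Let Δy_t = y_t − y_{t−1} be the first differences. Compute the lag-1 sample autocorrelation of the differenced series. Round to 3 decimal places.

-0.554

First differences Δy: -0.8, 2.0, -2.9, -0.6, -0.3, 1.0, 3.0, -4.0, 3.6
Mean of differences = 0.1111
Numerator Σ(Δy_t−Δȳ)(Δy_{t+1}−Δȳ) = -28.9923
Denominator Σ(Δy_t−Δȳ)² = 52.3489
r_1(Δy) = -28.9923 / 52.3489 = -0.554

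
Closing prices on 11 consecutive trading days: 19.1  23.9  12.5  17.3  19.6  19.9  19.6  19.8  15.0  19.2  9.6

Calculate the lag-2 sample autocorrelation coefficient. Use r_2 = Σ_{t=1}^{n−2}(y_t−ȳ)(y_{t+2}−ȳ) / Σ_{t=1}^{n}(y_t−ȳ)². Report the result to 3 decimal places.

0.048

Mean ȳ = (19.1 + 23.9 + 12.5 + 17.3 + 19.6 + 19.9 + 19.6 + 19.8 + 15.0 + 19.2 + 9.6)/11 = 17.7727
Numerator Σ_{t=1}^{9}(y_t−ȳ)(y_{t+2}−ȳ) = 7.6040
Denominator Σ(y_t−ȳ)² = 159.1618
r_2 = 7.6040 / 159.1618 = 0.048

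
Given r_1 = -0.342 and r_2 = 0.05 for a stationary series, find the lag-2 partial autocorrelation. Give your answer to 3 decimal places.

φ_{22} = (r_2 − r_1²) / (1 − r_1²)
r_1² = (-0.342)² = 0.116964
Numerator = 0.05 − 0.1170 = -0.0670; denominator = 1 − 0.1170 = 0.8830
φ_{22} = -0.0670 / 0.8830 = -0.076

-0.076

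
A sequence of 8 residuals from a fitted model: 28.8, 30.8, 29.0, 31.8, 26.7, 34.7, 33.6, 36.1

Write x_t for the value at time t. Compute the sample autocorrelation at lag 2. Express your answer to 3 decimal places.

Mean x̄ = (28.8 + 30.8 + 29.0 + 31.8 + 26.7 + 34.7 + 33.6 + 36.1)/8 = 31.4375
Deviations from mean: -2.6375, -0.6375, -2.4375, 0.3625, -4.7375, 3.2625, 2.1625, 4.6625
Σ(x_t−x̄)(x_{t+2}−x̄) = (6.4289) + (-0.2311) + (11.5477) + (1.1827) + (-10.2448) + (15.2114) = 23.8947
Denominator Σ(x_t−x̄)² = 72.9388
r_2 = 23.8947 / 72.9388 = 0.328

0.328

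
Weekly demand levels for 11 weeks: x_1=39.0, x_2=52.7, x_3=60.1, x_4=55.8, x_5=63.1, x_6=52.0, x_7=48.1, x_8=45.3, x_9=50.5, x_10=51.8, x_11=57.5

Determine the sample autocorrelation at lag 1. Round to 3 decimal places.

Mean x̄ = (39.0 + 52.7 + 60.1 + 55.8 + 63.1 + 52.0 + 48.1 + 45.3 + 50.5 + 51.8 + 57.5)/11 = 52.3545
Numerator Σ_{t=1}^{10}(x_t−x̄)(x_{t+1}−x̄) = 100.7425
Denominator Σ(x_t−x̄)² = 464.0073
r_1 = 100.7425 / 464.0073 = 0.217

0.217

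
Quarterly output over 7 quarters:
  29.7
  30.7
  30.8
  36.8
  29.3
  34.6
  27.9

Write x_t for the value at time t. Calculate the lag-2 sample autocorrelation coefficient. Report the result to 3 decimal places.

Mean x̄ = (29.7 + 30.7 + 30.8 + 36.8 + 29.3 + 34.6 + 27.9)/7 = 31.4000
Deviations from mean: -1.7000, -0.7000, -0.6000, 5.4000, -2.1000, 3.2000, -3.5000
Numerator Σ_{t=1}^{5}(x_t−x̄)(x_{t+2}−x̄) = 23.1300
Denominator Σ(x_t−x̄)² = 59.8000
r_2 = 23.1300 / 59.8000 = 0.387

0.387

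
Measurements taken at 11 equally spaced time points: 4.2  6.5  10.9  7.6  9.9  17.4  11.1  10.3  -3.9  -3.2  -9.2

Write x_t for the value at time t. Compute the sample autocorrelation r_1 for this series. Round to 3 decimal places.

0.528

Mean x̄ = (4.2 + 6.5 + 10.9 + 7.6 + 9.9 + 17.4 + 11.1 + 10.3 − 3.9 − 3.2 − 9.2)/11 = 5.6000
Numerator Σ_{t=1}^{10}(x_t−x̄)(x_{t+1}−x̄) = 333.3900
Denominator Σ(x_t−x̄)² = 631.6600
r_1 = 333.3900 / 631.6600 = 0.528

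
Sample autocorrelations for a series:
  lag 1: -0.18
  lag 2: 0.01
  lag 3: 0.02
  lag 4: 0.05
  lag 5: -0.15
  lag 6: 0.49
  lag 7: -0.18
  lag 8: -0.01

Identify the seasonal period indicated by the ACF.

The largest autocorrelation is r_6 = 0.49; the remaining lags stay at or below 0.05.
The dominant spike at lag 6 indicates a seasonal period of 6.

6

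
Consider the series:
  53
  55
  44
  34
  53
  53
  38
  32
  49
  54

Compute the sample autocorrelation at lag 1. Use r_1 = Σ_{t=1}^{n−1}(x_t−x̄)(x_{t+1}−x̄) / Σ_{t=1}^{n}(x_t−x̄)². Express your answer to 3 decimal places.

Mean x̄ = (53 + 55 + 44 + 34 + 53 + 53 + 38 + 32 + 49 + 54)/10 = 46.5000
Numerator Σ_{t=1}^{9}(x_t−x̄)(x_{t+1}−x̄) = 76.7500
Denominator Σ(x_t−x̄)² = 706.5000
r_1 = 76.7500 / 706.5000 = 0.109

0.109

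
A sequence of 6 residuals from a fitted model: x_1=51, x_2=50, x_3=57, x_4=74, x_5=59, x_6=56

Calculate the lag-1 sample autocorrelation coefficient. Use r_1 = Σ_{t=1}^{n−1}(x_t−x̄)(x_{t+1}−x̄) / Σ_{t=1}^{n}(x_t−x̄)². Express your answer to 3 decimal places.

Mean x̄ = (51 + 50 + 57 + 74 + 59 + 56)/6 = 57.8333
Σ(x_t−x̄)(x_{t+1}−x̄) = (53.5278) + (6.5278) + (-13.4722) + (18.8611) + (-2.1389) = 63.3056
Denominator Σ(x_t−x̄)² = 374.8333
r_1 = 63.3056 / 374.8333 = 0.169

0.169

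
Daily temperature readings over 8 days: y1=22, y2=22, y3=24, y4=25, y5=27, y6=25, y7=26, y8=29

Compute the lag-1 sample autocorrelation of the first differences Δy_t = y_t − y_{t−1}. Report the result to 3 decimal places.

-0.250

First differences Δy: 0, 2, 1, 2, -2, 1, 3
Mean of differences = 1.0000
Numerator Σ(Δy_t−Δȳ)(Δy_{t+1}−Δȳ) = -4.0000
Denominator Σ(Δy_t−Δȳ)² = 16.0000
r_1(Δy) = -4.0000 / 16.0000 = -0.250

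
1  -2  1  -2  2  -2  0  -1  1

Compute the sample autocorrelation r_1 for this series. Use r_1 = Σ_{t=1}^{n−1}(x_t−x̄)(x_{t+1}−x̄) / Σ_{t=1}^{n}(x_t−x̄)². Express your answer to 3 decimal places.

-0.815

Mean x̄ = (1 − 2 + 1 − 2 + 2 − 2 + 0 − 1 + 1)/9 = -0.2222
Numerator Σ_{t=1}^{8}(x_t−x̄)(x_{t+1}−x̄) = -15.9383
Denominator Σ(x_t−x̄)² = 19.5556
r_1 = -15.9383 / 19.5556 = -0.815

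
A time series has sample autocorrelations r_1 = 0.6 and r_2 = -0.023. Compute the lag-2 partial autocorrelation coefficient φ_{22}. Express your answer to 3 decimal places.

φ_{22} = (r_2 − r_1²) / (1 − r_1²)
r_1² = (0.6)² = 0.36
Numerator = -0.023 − 0.3600 = -0.3830; denominator = 1 − 0.3600 = 0.6400
φ_{22} = -0.3830 / 0.6400 = -0.598

-0.598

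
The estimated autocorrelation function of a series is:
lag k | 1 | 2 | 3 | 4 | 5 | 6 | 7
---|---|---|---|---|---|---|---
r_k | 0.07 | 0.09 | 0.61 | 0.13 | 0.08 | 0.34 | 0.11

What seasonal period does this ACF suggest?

The largest autocorrelation is r_3 = 0.61, with a weaker echo at lag 6 (0.34); the remaining lags stay at or below 0.13.
The dominant spike at lag 3 indicates a seasonal period of 3.

3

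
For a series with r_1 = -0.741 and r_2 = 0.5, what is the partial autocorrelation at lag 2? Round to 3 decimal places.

φ_{22} = (r_2 − r_1²) / (1 − r_1²)
r_1² = (-0.741)² = 0.549081
Numerator = 0.5 − 0.5491 = -0.0491; denominator = 1 − 0.5491 = 0.4509
φ_{22} = -0.0491 / 0.4509 = -0.109

-0.109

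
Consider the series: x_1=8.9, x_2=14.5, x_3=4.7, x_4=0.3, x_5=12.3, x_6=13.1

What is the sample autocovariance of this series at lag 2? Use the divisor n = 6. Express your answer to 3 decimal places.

-16.286

Mean x̄ = (8.9 + 14.5 + 4.7 + 0.3 + 12.3 + 13.1)/6 = 8.9667
Deviations: -0.0667, 5.5333, -4.2667, -8.6667, 3.3333, 4.1333
Σ_{t=1}^{4}(x_t−x̄)(x_{t+2}−x̄) = -97.7156
γ_2 = -97.7156 / 6 = -16.286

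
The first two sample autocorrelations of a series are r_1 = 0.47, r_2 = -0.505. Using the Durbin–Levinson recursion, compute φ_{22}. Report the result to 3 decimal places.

φ_{22} = (r_2 − r_1²) / (1 − r_1²)
r_1² = (0.47)² = 0.2209
Numerator = -0.505 − 0.2209 = -0.7259; denominator = 1 − 0.2209 = 0.7791
φ_{22} = -0.7259 / 0.7791 = -0.932

-0.932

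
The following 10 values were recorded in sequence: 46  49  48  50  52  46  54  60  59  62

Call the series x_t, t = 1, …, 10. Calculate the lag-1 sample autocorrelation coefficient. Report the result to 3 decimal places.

Mean x̄ = (46 + 49 + 48 + 50 + 52 + 46 + 54 + 60 + 59 + 62)/10 = 52.6000
Numerator Σ_{t=1}^{9}(x_t−x̄)(x_{t+1}−x̄) = 166.4400
Denominator Σ(x_t−x̄)² = 314.4000
r_1 = 166.4400 / 314.4000 = 0.529

0.529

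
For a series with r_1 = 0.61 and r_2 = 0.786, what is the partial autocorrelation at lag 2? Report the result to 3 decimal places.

φ_{22} = (r_2 − r_1²) / (1 − r_1²)
r_1² = (0.61)² = 0.3721
Numerator = 0.786 − 0.3721 = 0.4139; denominator = 1 − 0.3721 = 0.6279
φ_{22} = 0.4139 / 0.6279 = 0.659

0.659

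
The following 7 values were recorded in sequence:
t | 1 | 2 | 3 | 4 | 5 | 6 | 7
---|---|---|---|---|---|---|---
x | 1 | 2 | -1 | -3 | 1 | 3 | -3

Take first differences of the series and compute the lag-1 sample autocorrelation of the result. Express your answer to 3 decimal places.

-0.130

First differences Δx: 1, -3, -2, 4, 2, -6
Mean of differences = -0.6667
Numerator Σ(Δx_t−Δx̄)(Δx_{t+1}−Δx̄) = -8.7778
Denominator Σ(Δx_t−Δx̄)² = 67.3333
r_1(Δx) = -8.7778 / 67.3333 = -0.130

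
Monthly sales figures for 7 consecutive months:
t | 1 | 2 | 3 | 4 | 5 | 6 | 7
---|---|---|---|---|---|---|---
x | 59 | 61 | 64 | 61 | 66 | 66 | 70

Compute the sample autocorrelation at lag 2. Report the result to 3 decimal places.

Mean x̄ = (59 + 61 + 64 + 61 + 66 + 66 + 70)/7 = 63.8571
Deviations from mean: -4.8571, -2.8571, 0.1429, -2.8571, 2.1429, 2.1429, 6.1429
Σ(x_t−x̄)(x_{t+2}−x̄) = (-0.6939) + (8.1633) + (0.3061) + (-6.1224) + (13.1633) = 14.8163
Denominator Σ(x_t−x̄)² = 86.8571
r_2 = 14.8163 / 86.8571 = 0.171

0.171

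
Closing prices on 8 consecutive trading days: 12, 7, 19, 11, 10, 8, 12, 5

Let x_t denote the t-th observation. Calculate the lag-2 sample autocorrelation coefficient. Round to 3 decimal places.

0.147

Mean x̄ = (12 + 7 + 19 + 11 + 10 + 8 + 12 + 5)/8 = 10.5000
Deviations from mean: 1.5000, -3.5000, 8.5000, 0.5000, -0.5000, -2.5000, 1.5000, -5.5000
Numerator Σ_{t=1}^{6}(x_t−x̄)(x_{t+2}−x̄) = 18.5000
Denominator Σ(x_t−x̄)² = 126.0000
r_2 = 18.5000 / 126.0000 = 0.147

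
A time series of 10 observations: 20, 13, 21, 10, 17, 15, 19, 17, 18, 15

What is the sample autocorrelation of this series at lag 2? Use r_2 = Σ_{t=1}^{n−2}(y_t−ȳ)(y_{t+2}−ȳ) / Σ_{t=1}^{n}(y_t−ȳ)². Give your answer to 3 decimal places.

Mean ȳ = (20 + 13 + 21 + 10 + 17 + 15 + 19 + 17 + 18 + 15)/10 = 16.5000
Numerator Σ_{t=1}^{8}(y_t−ȳ)(y_{t+2}−ȳ) = 54.0000
Denominator Σ(y_t−ȳ)² = 100.5000
r_2 = 54.0000 / 100.5000 = 0.537

0.537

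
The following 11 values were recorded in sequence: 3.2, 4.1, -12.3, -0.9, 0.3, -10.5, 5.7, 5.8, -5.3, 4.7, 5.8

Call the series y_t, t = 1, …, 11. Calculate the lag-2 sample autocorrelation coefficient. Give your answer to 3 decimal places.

-0.294

Mean ȳ = (3.2 + 4.1 − 12.3 − 0.9 + 0.3 − 10.5 + 5.7 + 5.8 − 5.3 + 4.7 + 5.8)/11 = 0.0545
Numerator Σ_{t=1}^{9}(y_t−ȳ)(y_{t+2}−ȳ) = -129.2378
Denominator Σ(y_t−ȳ)² = 439.4073
r_2 = -129.2378 / 439.4073 = -0.294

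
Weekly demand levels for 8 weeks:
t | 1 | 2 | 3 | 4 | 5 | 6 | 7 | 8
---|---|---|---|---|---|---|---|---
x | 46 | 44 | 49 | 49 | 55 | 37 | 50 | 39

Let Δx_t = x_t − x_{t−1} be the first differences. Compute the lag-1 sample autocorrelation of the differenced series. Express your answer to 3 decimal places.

-0.729

First differences Δx: -2, 5, 0, 6, -18, 13, -11
Mean of differences = -1.0000
Numerator Σ(Δx_t−Δx̄)(Δx_{t+1}−Δx̄) = -490.0000
Denominator Σ(Δx_t−Δx̄)² = 672.0000
r_1(Δx) = -490.0000 / 672.0000 = -0.729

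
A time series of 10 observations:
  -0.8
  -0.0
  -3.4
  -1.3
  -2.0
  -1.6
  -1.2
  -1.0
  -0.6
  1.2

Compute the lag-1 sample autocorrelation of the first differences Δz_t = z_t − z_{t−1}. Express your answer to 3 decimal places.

-0.514

First differences Δz: 0.8, -3.4, 2.1, -0.7, 0.4, 0.4, 0.2, 0.4, 1.8
Mean of differences = 0.2222
Numerator Σ(Δz_t−Δz̄)(Δz_{t+1}−Δz̄) = -10.4860
Denominator Σ(Δz_t−Δz̄)² = 20.4156
r_1(Δz) = -10.4860 / 20.4156 = -0.514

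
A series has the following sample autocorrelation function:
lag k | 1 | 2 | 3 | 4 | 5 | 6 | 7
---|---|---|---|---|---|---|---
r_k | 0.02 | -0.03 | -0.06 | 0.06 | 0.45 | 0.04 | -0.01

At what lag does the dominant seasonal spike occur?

5

The largest autocorrelation is r_5 = 0.45; the remaining lags stay at or below 0.06.
The dominant spike at lag 5 indicates a seasonal period of 5.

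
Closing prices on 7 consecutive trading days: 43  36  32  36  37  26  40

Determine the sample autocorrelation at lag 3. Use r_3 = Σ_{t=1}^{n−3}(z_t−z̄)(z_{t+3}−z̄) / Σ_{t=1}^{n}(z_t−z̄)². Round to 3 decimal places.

Mean z̄ = (43 + 36 + 32 + 36 + 37 + 26 + 40)/7 = 35.7143
Deviations from mean: 7.2857, 0.2857, -3.7143, 0.2857, 1.2857, -9.7143, 4.2857
Σ(z_t−z̄)(z_{t+3}−z̄) = (2.0816) + (0.3673) + (36.0816) + (1.2245) = 39.7551
Denominator Σ(z_t−z̄)² = 181.4286
r_3 = 39.7551 / 181.4286 = 0.219

0.219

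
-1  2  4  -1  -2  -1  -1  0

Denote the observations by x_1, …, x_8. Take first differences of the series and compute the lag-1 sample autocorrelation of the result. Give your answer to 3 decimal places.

0.010

First differences Δx: 3, 2, -5, -1, 1, 0, 1
Mean of differences = 0.1429
Numerator Σ(Δx_t−Δx̄)(Δx_{t+1}−Δx̄) = 0.4082
Denominator Σ(Δx_t−Δx̄)² = 40.8571
r_1(Δx) = 0.4082 / 40.8571 = 0.010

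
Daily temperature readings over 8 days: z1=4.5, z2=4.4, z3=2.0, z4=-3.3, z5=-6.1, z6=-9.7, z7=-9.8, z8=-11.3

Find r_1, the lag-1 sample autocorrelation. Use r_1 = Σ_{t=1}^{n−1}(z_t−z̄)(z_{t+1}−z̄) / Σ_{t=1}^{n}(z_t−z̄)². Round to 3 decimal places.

Mean z̄ = (4.5 + 4.4 + 2.0 − 3.3 − 6.1 − 9.7 − 9.8 − 11.3)/8 = -3.6625
Deviations from mean: 8.1625, 8.0625, 5.6625, 0.3625, -2.4375, -6.0375, -6.1375, -7.6375
Σ(z_t−z̄)(z_{t+1}−z̄) = (65.8102) + (45.6539) + (2.0527) + (-0.8836) + (14.7164) + (37.0552) + (46.8752) = 211.2798
Denominator Σ(z_t−z̄)² = 302.2188
r_1 = 211.2798 / 302.2188 = 0.699

0.699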